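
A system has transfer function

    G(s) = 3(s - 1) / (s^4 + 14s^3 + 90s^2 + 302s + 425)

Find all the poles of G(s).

The poles are the roots of the denominator s^4 + 14s^3 + 90s^2 + 302s + 425 = 0.
No real roots exist; factor into two real quadratics: (s^2 + 8s + 17)(s^2 + 6s + 25) = 0.
Each quadratic gives a conjugate pair via the quadratic formula.

s = -4 ± j, -3 ± 4j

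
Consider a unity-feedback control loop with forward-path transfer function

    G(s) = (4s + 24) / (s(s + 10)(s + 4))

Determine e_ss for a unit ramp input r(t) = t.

e_ss = 1.667

G(s) has one pole at the origin.
This is a Type 1 system. Kv = lim_{s→0} s·G(s) = 24/40 = 3/5.
e_ss = 1/Kv = 1/(3/5) = 5/3 ≈ 1.667.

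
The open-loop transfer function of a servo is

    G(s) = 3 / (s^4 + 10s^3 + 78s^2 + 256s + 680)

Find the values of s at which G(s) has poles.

The poles are the roots of the denominator s^4 + 10s^3 + 78s^2 + 256s + 680 = 0.
No real roots exist; factor into two real quadratics: (s^2 + 6s + 34)(s^2 + 4s + 20) = 0.
Each quadratic gives a conjugate pair via the quadratic formula.

s = -3 + 5j, -3 - 5j, -2 + 4j, -2 - 4j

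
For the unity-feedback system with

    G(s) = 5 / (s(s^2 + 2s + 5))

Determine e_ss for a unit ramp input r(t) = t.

G(s) has one pole at the origin.
This is a Type 1 system. Kv = lim_{s→0} s·G(s) = 5/5 = 1.
e_ss = 1/Kv = 1/(1) = 1.

e_ss = 1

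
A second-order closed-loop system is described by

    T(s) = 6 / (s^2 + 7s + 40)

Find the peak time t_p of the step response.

t_p ≈ 0.5964 s

Comparing s^2 + 7s + 40 to s^2 + 2ζωₙs + ωₙ²: ωₙ = √40 ≈ 6.325 rad/s and ζ = 7/(2·√40) ≈ 0.5534.
ζωₙ = 7/2 = 3.5, so ω_d = ωₙ√(1−ζ²) = √(ωₙ² − (ζωₙ)²) = √(40 − 3.5²) = √27.75 ≈ 5.268 rad/s.
t_p = π/ω_d = π/5.268 ≈ 0.5964 s.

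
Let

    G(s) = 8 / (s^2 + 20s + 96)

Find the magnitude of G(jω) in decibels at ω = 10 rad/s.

Substitute s = j10: numerator = 8, denominator = -4 + j200.
|G(j10)| = |8| / |-4 + j200| = 8 / 200.04 ≈ 0.03999.
In decibels: 20·log₁₀(0.03999) ≈ -28.0 dB.

|G(j10)|_dB ≈ -28.0 dB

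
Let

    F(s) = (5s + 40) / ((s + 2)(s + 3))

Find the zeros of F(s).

s = -8

Set the numerator to zero: 5s + 40 = 0, i.e. 5·(s + 8) = 0.
So s = -8.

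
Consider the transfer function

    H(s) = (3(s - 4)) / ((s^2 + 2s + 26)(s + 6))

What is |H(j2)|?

|H(j2)| ≈ 0.09487

Substitute s = j2: numerator = -12 + j6, denominator = 124 + j68.
|H(j2)| = |-12 + j6| / |124 + j68| = 13.416 / 141.42 ≈ 0.09487.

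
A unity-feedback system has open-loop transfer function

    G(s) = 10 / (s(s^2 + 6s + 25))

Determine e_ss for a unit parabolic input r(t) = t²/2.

G(s) has one pole at the origin.
This is a Type 1 system; Ka = lim_{s→0} s^2·G(s) = 0, so the steady-state error for a parabola input is infinite.

e_ss = ∞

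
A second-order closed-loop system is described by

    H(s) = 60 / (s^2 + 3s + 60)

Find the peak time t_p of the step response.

Comparing s^2 + 3s + 60 to s^2 + 2ζωₙs + ωₙ²: ωₙ = √60 ≈ 7.746 rad/s and ζ = 3/(2·√60) ≈ 0.1936.
ζωₙ = 3/2 = 1.5, so ω_d = ωₙ√(1−ζ²) = √(ωₙ² − (ζωₙ)²) = √(60 − 1.5²) = √57.75 ≈ 7.599 rad/s.
t_p = π/ω_d = π/7.599 ≈ 0.4134 s.

t_p ≈ 0.4134 s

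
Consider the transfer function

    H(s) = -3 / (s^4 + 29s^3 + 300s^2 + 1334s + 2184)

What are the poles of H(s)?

The poles are the roots of the denominator s^4 + 29s^3 + 300s^2 + 1334s + 2184 = 0.
Trying s = -7: the polynomial evaluates to 0, so (s + 7) is a factor.
Dividing out leaves s^3 + 22s^2 + 146s + 312 = 0.
This factors further as (s^2 + 10s + 26)(s + 12) = 0.

s = -5 ± j, -7, -12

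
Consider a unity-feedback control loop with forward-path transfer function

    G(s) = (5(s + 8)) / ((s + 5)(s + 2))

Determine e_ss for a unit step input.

G(s) has no poles at the origin.
This is a Type 0 system. Kp = lim_{s→0} G(s) = 40/10 = 4.
e_ss = 1/(1 + Kp) = 1/(1 + 4) = 1/5 ≈ 0.2000.

e_ss = 0.2000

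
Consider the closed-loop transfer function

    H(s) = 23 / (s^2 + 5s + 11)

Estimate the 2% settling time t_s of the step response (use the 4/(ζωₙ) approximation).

Comparing s^2 + 5s + 11 to s^2 + 2ζωₙs + ωₙ²: ωₙ = √11 ≈ 3.317 rad/s and ζ = 5/(2·√11) ≈ 0.7538.
ζωₙ = 5/2 = 2.5, so t_s ≈ 4/(ζωₙ) = 4/2.5 = 1.600 s.

t_s ≈ 1.600 s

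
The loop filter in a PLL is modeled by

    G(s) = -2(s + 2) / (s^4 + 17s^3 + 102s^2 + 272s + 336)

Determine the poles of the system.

The poles are the roots of the denominator s^4 + 17s^3 + 102s^2 + 272s + 336 = 0.
Trying s = -6: the polynomial evaluates to 0, so (s + 6) is a factor.
Dividing out leaves s^3 + 11s^2 + 36s + 56 = 0.
This factors further as (s^2 + 4s + 8)(s + 7) = 0.

s = -2 ± 2j, -6, -7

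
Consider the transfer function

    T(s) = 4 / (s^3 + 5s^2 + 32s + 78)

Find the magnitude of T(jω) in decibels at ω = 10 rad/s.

Substitute s = j10: numerator = 4, denominator = -422 - j680.
|T(j10)| = |4| / |-422 - j680| = 4 / 800.30 ≈ 0.004998.
In decibels: 20·log₁₀(0.004998) ≈ -46.0 dB.

|T(j10)|_dB ≈ -46.0 dB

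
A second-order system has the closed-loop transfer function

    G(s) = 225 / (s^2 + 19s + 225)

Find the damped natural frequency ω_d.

Comparing s^2 + 19s + 225 to s^2 + 2ζωₙs + ωₙ²: ωₙ = 15 rad/s and ζ = 19/(2·15) ≈ 0.6333.
ζωₙ = 19/2 = 9.5, so ω_d = ωₙ√(1−ζ²) = √(ωₙ² − (ζωₙ)²) = √(225 − 9.5²) = √134.75 ≈ 11.61 rad/s.

ω_d ≈ 11.61 rad/s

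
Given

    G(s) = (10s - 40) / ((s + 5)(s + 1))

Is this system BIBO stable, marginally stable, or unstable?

stable

The poles can be read from the denominator factors: s = -5, -1.
Since all poles lie strictly in the left half-plane, the system is stable.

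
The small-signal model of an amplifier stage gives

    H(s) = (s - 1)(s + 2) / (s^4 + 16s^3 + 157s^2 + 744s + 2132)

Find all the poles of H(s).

s = -4 ± 6j, -4 ± 5j

The poles are the roots of the denominator s^4 + 16s^3 + 157s^2 + 744s + 2132 = 0.
No real roots exist; factor into two real quadratics: (s^2 + 8s + 52)(s^2 + 8s + 41) = 0.
Each quadratic gives a conjugate pair via the quadratic formula.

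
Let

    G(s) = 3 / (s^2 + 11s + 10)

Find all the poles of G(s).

The poles are the roots of the denominator s^2 + 11s + 10 = 0.
Factoring: (s + 1)(s + 10) = 0, so s = -1 and s = -10.

s = -1, -10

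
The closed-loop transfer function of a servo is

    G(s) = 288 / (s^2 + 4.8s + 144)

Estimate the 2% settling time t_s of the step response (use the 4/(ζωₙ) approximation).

Comparing s^2 + 4.8s + 144 to s^2 + 2ζωₙs + ωₙ²: ωₙ = 12 rad/s and ζ = 4.8/(2·12) = 0.2.
ζωₙ = 4.8/2 = 2.4, so t_s ≈ 4/(ζωₙ) = 4/2.4 ≈ 1.667 s.

t_s ≈ 1.667 s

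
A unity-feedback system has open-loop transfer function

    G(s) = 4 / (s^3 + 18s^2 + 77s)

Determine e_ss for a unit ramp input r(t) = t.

e_ss = 19.25

G(s) has one pole at the origin.
This is a Type 1 system. Kv = lim_{s→0} s·G(s) = 4/77.
e_ss = 1/Kv = 1/(4/77) = 77/4 ≈ 19.25.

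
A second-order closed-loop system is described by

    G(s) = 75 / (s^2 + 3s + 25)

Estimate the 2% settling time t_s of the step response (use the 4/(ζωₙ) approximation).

t_s ≈ 2.667 s

Comparing s^2 + 3s + 25 to s^2 + 2ζωₙs + ωₙ²: ωₙ = 5 rad/s and ζ = 3/(2·5) = 0.3.
ζωₙ = 3/2 = 1.5, so t_s ≈ 4/(ζωₙ) = 4/1.5 ≈ 2.667 s.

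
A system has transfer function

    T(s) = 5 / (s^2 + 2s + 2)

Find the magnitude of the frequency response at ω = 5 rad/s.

|T(j5)| ≈ 0.1994

Substitute s = j5: numerator = 5, denominator = -23 + j10.
|T(j5)| = |5| / |-23 + j10| = 5 / 25.080 ≈ 0.1994.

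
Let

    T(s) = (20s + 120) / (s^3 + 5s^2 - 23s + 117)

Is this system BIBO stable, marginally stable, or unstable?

The denominator s^3 + 5s^2 - 23s + 117 factors as (s^2 - 4s + 13)(s + 9), giving poles at s = 2 + 3j, 2 - 3j, -9.
Since the pole(s) at s = 2 ± 3j lie in the right half-plane, the system is unstable.

unstable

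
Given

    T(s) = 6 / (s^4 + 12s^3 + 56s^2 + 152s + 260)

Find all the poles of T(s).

The poles are the roots of the denominator s^4 + 12s^3 + 56s^2 + 152s + 260 = 0.
No real roots exist; factor into two real quadratics: (s^2 + 10s + 26)(s^2 + 2s + 10) = 0.
Each quadratic gives a conjugate pair via the quadratic formula.

s = -5 ± j, -1 ± 3j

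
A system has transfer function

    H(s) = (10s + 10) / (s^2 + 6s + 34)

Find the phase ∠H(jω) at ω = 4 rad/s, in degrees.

∠H(j4) ≈ 22.83°

At s = j4: numerator = 10 + j40, denominator = 18 + j24.
∠H = ∠num − ∠den = 75.964° − (53.130°) = 22.83°.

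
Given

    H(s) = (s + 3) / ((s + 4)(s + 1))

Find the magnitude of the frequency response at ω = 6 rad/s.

|H(j6)| ≈ 0.1529

Substitute s = j6: numerator = 3 + j6, denominator = -32 + j30.
|H(j6)| = |3 + j6| / |-32 + j30| = 6.7082 / 43.863 ≈ 0.1529.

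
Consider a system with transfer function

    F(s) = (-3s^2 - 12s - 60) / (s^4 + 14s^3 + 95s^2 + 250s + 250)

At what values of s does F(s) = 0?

Set the numerator to zero: -3s^2 - 12s - 60 = 0, i.e. -3·(s^2 + 4s + 20) = 0.
Factoring: (s^2 + 4s + 20) = 0.

s = -2 + 4j, -2 - 4j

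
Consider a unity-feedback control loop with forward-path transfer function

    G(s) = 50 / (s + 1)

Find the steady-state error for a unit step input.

e_ss = 0.01961

G(s) has no poles at the origin.
This is a Type 0 system. Kp = lim_{s→0} G(s) = 50/1.
e_ss = 1/(1 + Kp) = 1/(1 + 50) = 1/51 ≈ 0.01961.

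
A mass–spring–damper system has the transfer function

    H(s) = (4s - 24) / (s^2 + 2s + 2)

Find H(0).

H(0) = -12

Set s = 0: H(0) = (-24) / (2) = -12.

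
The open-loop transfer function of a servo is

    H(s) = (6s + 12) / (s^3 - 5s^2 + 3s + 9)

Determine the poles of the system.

The poles are the roots of the denominator s^3 - 5s^2 + 3s + 9 = 0.
Trying s = 3: the polynomial evaluates to 0, so (s - 3) is a factor.
Dividing out leaves s^2 - 2s - 3 = 0.
Factoring the quadratic: (s + 1)(s - 3) = 0.

s = 3, -1, 3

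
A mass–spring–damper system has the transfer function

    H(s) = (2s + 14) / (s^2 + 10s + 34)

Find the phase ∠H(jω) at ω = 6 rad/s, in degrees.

At s = j6: numerator = 14 + j12, denominator = -2 + j60.
∠H = ∠num − ∠den = 40.601° − (91.909°) = -51.31°.

∠H(j6) ≈ -51.31°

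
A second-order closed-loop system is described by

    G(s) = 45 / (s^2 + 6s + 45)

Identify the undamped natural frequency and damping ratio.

ωₙ ≈ 6.708 rad/s, ζ ≈ 0.4472

Compare the denominator to the standard form s^2 + 2ζωₙs + ωₙ².
ωₙ² = 45, so ωₙ = √45 ≈ 6.708 rad/s.
2ζωₙ = 6, so ζ = 6/(2·√45) ≈ 0.4472.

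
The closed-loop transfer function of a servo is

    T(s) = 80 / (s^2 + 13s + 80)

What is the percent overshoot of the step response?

Comparing s^2 + 13s + 80 to s^2 + 2ζωₙs + ωₙ²: ωₙ = √80 ≈ 8.944 rad/s and ζ = 13/(2·√80) ≈ 0.7267.
%OS = 100·exp(−πζ/√(1−ζ²)) = 100·exp(−π·0.7267/√(1−0.7267²)) ≈ 3.60%.

%OS ≈ 3.60%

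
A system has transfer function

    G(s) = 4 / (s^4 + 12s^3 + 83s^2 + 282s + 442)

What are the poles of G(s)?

The poles are the roots of the denominator s^4 + 12s^3 + 83s^2 + 282s + 442 = 0.
No real roots exist; factor into two real quadratics: (s^2 + 6s + 34)(s^2 + 6s + 13) = 0.
Each quadratic gives a conjugate pair via the quadratic formula.

s = -3 ± 5j, -3 ± 2j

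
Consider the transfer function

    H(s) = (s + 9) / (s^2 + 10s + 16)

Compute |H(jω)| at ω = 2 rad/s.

Substitute s = j2: numerator = 9 + j2, denominator = 12 + j20.
|H(j2)| = |9 + j2| / |12 + j20| = 9.2195 / 23.324 ≈ 0.3953.

|H(j2)| ≈ 0.3953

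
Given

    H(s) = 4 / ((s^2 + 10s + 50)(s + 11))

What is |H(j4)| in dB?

|H(j4)|_dB ≈ -43.7 dB

Substitute s = j4: numerator = 4, denominator = 214 + j576.
|H(j4)| = |4| / |214 + j576| = 4 / 614.47 ≈ 0.006510.
In decibels: 20·log₁₀(0.006510) ≈ -43.7 dB.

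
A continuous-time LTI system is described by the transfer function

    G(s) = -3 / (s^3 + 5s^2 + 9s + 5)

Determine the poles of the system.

The poles are the roots of the denominator s^3 + 5s^2 + 9s + 5 = 0.
Trying s = -1: the polynomial evaluates to 0, so (s + 1) is a factor.
Dividing out leaves s^2 + 4s + 5 = 0.
The quadratic formula then gives s = -2 ± 1j.

s = -2 + j, -2 - j, -1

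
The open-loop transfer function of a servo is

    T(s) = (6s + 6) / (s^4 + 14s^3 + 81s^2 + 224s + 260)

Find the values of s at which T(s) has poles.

The poles are the roots of the denominator s^4 + 14s^3 + 81s^2 + 224s + 260 = 0.
No real roots exist; factor into two real quadratics: (s^2 + 6s + 13)(s^2 + 8s + 20) = 0.
Each quadratic gives a conjugate pair via the quadratic formula.

s = -3 ± 2j, -4 ± 2j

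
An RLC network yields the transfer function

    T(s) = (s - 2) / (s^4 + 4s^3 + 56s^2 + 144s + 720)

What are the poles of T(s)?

The poles are the roots of the denominator s^4 + 4s^3 + 56s^2 + 144s + 720 = 0.
No real roots exist; factor into two real quadratics: (s^2 + 36)(s^2 + 4s + 20) = 0.
Each quadratic gives a conjugate pair via the quadratic formula.

s = ±6j, -2 ± 4j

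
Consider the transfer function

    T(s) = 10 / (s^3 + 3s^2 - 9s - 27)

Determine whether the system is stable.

unstable

The denominator s^3 + 3s^2 - 9s - 27 factors as (s + 3)^2(s - 3), giving poles at s = -3, -3, 3.
Since the pole(s) at s = 3 lie in the right half-plane, the system is unstable.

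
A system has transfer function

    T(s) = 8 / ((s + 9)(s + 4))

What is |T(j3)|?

Substitute s = j3: numerator = 8, denominator = 27 + j39.
|T(j3)| = |8| / |27 + j39| = 8 / 47.434 ≈ 0.1687.

|T(j3)| ≈ 0.1687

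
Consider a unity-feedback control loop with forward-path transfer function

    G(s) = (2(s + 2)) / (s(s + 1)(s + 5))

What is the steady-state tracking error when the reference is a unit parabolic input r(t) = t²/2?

e_ss = ∞

G(s) has one pole at the origin.
This is a Type 1 system; Ka = lim_{s→0} s^2·G(s) = 0, so the steady-state error for a parabola input is infinite.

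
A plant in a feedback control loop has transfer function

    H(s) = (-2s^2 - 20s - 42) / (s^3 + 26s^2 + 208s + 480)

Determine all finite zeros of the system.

s = -3, -7

Set the numerator to zero: -2s^2 - 20s - 42 = 0, i.e. -2·(s^2 + 10s + 21) = 0.
Factoring: (s + 3)(s + 7) = 0.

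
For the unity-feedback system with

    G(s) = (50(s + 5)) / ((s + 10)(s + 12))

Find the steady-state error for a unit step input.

e_ss = 0.3243

G(s) has no poles at the origin.
This is a Type 0 system. Kp = lim_{s→0} G(s) = 250/120 = 25/12.
e_ss = 1/(1 + Kp) = 1/(1 + 25/12) = 12/37 ≈ 0.3243.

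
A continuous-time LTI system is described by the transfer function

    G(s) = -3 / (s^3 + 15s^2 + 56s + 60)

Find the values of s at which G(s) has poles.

The poles are the roots of the denominator s^3 + 15s^2 + 56s + 60 = 0.
Trying s = -10: the polynomial evaluates to 0, so (s + 10) is a factor.
Dividing out leaves s^2 + 5s + 6 = 0.
Factoring the quadratic: (s + 3)(s + 2) = 0.

s = -10, -3, -2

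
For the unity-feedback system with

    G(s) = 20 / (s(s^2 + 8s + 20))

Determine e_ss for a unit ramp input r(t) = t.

G(s) has one pole at the origin.
This is a Type 1 system. Kv = lim_{s→0} s·G(s) = 20/20 = 1.
e_ss = 1/Kv = 1/(1) = 1.

e_ss = 1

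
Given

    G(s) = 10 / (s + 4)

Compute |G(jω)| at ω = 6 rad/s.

Substitute s = j6: numerator = 10, denominator = 4 + j6.
|G(j6)| = |10| / |4 + j6| = 10 / 7.2111 ≈ 1.387.

|G(j6)| ≈ 1.387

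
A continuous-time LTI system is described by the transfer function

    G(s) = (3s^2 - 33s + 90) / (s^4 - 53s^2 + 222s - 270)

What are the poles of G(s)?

s = 3 ± j, 3, -9

The poles are the roots of the denominator s^4 - 53s^2 + 222s - 270 = 0.
Trying s = 3: the polynomial evaluates to 0, so (s - 3) is a factor.
Dividing out leaves s^3 + 3s^2 - 44s + 90 = 0.
This factors further as (s^2 - 6s + 10)(s + 9) = 0.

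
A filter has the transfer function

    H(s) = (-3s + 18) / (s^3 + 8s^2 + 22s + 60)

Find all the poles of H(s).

s = -1 + 3j, -1 - 3j, -6

The poles are the roots of the denominator s^3 + 8s^2 + 22s + 60 = 0.
Trying s = -6: the polynomial evaluates to 0, so (s + 6) is a factor.
Dividing out leaves s^2 + 2s + 10 = 0.
The quadratic formula then gives s = -1 ± 3j.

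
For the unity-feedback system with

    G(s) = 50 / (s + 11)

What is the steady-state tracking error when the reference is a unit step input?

e_ss = 0.1803

G(s) has no poles at the origin.
This is a Type 0 system. Kp = lim_{s→0} G(s) = 50/11.
e_ss = 1/(1 + Kp) = 1/(1 + 50/11) = 11/61 ≈ 0.1803.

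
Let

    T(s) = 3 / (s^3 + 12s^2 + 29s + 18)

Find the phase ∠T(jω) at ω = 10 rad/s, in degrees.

∠T(j10) ≈ 149.0°

At s = j10: numerator = 3, denominator = -1182 - j710.
∠T = ∠num − ∠den = 0° − (-149.01°) = 149.0°.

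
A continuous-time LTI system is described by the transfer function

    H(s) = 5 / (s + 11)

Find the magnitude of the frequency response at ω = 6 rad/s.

|H(j6)| ≈ 0.3990

Substitute s = j6: numerator = 5, denominator = 11 + j6.
|H(j6)| = |5| / |11 + j6| = 5 / 12.530 ≈ 0.3990.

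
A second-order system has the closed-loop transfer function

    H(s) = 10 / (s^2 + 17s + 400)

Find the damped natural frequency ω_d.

Comparing s^2 + 17s + 400 to s^2 + 2ζωₙs + ωₙ²: ωₙ = 20 rad/s and ζ = 17/(2·20) = 0.425.
ζωₙ = 17/2 = 8.5, so ω_d = ωₙ√(1−ζ²) = √(ωₙ² − (ζωₙ)²) = √(400 − 8.5²) = √327.75 ≈ 18.10 rad/s.

ω_d ≈ 18.10 rad/s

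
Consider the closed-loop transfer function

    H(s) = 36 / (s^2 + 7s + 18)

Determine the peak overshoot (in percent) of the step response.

%OS ≈ 1.02%

Comparing s^2 + 7s + 18 to s^2 + 2ζωₙs + ωₙ²: ωₙ = √18 ≈ 4.243 rad/s and ζ = 7/(2·√18) ≈ 0.8250.
%OS = 100·exp(−πζ/√(1−ζ²)) = 100·exp(−π·0.8250/√(1−0.8250²)) ≈ 1.02%.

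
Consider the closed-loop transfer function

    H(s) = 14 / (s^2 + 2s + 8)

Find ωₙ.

Compare the denominator to the standard form s^2 + 2ζωₙs + ωₙ².
ωₙ² = 8, so ωₙ = √8 ≈ 2.828 rad/s.

ωₙ ≈ 2.828 rad/s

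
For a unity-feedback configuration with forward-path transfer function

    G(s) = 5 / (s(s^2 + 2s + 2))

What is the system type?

Type 1

The denominator has 1 factor of s at the origin (free integrator), so this is a Type 1 system.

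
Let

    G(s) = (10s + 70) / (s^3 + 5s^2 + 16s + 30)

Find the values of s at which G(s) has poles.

The poles are the roots of the denominator s^3 + 5s^2 + 16s + 30 = 0.
Trying s = -3: the polynomial evaluates to 0, so (s + 3) is a factor.
Dividing out leaves s^2 + 2s + 10 = 0.
The quadratic formula then gives s = -1 ± 3j.

s = -1 ± 3j, -3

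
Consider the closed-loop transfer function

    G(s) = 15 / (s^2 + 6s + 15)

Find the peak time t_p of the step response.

Comparing s^2 + 6s + 15 to s^2 + 2ζωₙs + ωₙ²: ωₙ = √15 ≈ 3.873 rad/s and ζ = 6/(2·√15) ≈ 0.7746.
ζωₙ = 6/2 = 3, so ω_d = ωₙ√(1−ζ²) = √(ωₙ² − (ζωₙ)²) = √(15 − 3²) = √6 ≈ 2.449 rad/s.
t_p = π/ω_d = π/2.449 ≈ 1.283 s.

t_p ≈ 1.283 s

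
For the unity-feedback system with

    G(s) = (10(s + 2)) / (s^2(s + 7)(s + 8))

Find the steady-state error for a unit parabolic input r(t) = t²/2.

G(s) has 2 poles at the origin.
This is a Type 2 system. Ka = lim_{s→0} s^2·G(s) = 20/56 = 5/14.
e_ss = 1/Ka = 1/(5/14) = 14/5 ≈ 2.800.

e_ss = 2.800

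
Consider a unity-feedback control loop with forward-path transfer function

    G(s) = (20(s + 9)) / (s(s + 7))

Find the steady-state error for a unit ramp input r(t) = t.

e_ss = 0.03889

G(s) has one pole at the origin.
This is a Type 1 system. Kv = lim_{s→0} s·G(s) = 180/7.
e_ss = 1/Kv = 1/(180/7) = 7/180 ≈ 0.03889.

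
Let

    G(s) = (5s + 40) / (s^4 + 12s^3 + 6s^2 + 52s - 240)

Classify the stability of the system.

unstable

The denominator s^4 + 12s^3 + 6s^2 + 52s - 240 factors as (s^2 + 2s + 10)(s - 2)(s + 12), giving poles at s = -1 ± 3j, 2, -12.
Since the pole(s) at s = 2 lie in the right half-plane, the system is unstable.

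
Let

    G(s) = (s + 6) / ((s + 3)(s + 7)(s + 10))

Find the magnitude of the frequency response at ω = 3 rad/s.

Substitute s = j3: numerator = 6 + j3, denominator = 30 + j336.
|G(j3)| = |6 + j3| / |30 + j336| = 6.7082 / 337.34 ≈ 0.01989.

|G(j3)| ≈ 0.01989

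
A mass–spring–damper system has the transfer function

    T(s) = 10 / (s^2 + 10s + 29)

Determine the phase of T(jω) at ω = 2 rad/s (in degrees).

∠T(j2) ≈ -38.66°

At s = j2: numerator = 10, denominator = 25 + j20.
∠T = ∠num − ∠den = 0° − (38.660°) = -38.66°.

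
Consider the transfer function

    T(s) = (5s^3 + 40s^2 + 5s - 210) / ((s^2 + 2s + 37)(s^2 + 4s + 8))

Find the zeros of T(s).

s = -3, 2, -7

Set the numerator to zero: 5s^3 + 40s^2 + 5s - 210 = 0, i.e. 5·(s^3 + 8s^2 + s - 42) = 0.
Factoring: (s + 3)(s - 2)(s + 7) = 0.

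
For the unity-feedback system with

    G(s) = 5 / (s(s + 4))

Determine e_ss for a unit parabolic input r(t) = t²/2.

e_ss = ∞

G(s) has one pole at the origin.
This is a Type 1 system; Ka = lim_{s→0} s^2·G(s) = 0, so the steady-state error for a parabola input is infinite.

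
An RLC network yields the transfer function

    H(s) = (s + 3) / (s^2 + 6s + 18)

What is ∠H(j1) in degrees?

∠H(j1) ≈ -1.005°

At s = j1: numerator = 3 + j1, denominator = 17 + j6.
∠H = ∠num − ∠den = 18.435° − (19.440°) = -1.005°.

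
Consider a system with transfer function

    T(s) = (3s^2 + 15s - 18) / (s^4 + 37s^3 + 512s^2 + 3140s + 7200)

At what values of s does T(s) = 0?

Set the numerator to zero: 3s^2 + 15s - 18 = 0, i.e. 3·(s^2 + 5s - 6) = 0.
Factoring: (s - 1)(s + 6) = 0.

s = 1, -6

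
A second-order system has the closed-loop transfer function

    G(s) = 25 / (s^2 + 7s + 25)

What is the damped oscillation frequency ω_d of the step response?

Comparing s^2 + 7s + 25 to s^2 + 2ζωₙs + ωₙ²: ωₙ = 5 rad/s and ζ = 7/(2·5) = 0.7.
ζωₙ = 7/2 = 3.5, so ω_d = ωₙ√(1−ζ²) = √(ωₙ² − (ζωₙ)²) = √(25 − 3.5²) = √12.75 ≈ 3.571 rad/s.

ω_d ≈ 3.571 rad/s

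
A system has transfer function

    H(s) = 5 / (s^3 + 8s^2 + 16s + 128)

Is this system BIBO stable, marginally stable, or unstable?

The denominator s^3 + 8s^2 + 16s + 128 factors as (s^2 + 16)(s + 8), giving poles at s = ±4j, -8.
Since the simple pole(s) at s = 4j, -4j lie on the jω-axis with none in the right half-plane, the system is marginally stable.

marginally stable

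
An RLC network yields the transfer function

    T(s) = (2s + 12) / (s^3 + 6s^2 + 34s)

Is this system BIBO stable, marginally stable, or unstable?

marginally stable

The denominator s^3 + 6s^2 + 34s factors as s(s^2 + 6s + 34), giving poles at s = 0, -3 + 5j, -3 - 5j.
Since the simple pole(s) at s = 0 lie on the jω-axis with none in the right half-plane, the system is marginally stable.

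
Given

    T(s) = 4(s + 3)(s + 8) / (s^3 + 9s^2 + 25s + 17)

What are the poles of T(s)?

The poles are the roots of the denominator s^3 + 9s^2 + 25s + 17 = 0.
Trying s = -1: the polynomial evaluates to 0, so (s + 1) is a factor.
Dividing out leaves s^2 + 8s + 17 = 0.
The quadratic formula then gives s = -4 ± 1j.

s = -4 ± j, -1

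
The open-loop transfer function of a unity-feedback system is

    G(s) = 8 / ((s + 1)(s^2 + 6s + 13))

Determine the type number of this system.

Type 0

The denominator has no factor of s at the origin — no free integrator — so this is a Type 0 system.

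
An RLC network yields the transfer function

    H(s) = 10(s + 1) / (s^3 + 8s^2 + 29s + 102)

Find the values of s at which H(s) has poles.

The poles are the roots of the denominator s^3 + 8s^2 + 29s + 102 = 0.
Trying s = -6: the polynomial evaluates to 0, so (s + 6) is a factor.
Dividing out leaves s^2 + 2s + 17 = 0.
The quadratic formula then gives s = -1 ± 4j.

s = -1 + 4j, -1 - 4j, -6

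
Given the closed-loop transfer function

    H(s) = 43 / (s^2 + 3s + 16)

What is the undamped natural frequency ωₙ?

Compare the denominator to the standard form s^2 + 2ζωₙs + ωₙ².
ωₙ² = 16, so ωₙ = 4 rad/s.

ωₙ = 4 rad/s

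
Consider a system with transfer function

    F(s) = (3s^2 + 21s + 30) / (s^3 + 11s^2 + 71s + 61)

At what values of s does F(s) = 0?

Set the numerator to zero: 3s^2 + 21s + 30 = 0, i.e. 3·(s^2 + 7s + 10) = 0.
Factoring: (s + 2)(s + 5) = 0.

s = -2, -5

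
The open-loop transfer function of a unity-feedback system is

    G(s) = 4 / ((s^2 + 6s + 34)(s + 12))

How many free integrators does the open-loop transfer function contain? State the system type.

Type 0

The denominator has no factor of s at the origin — no free integrator — so this is a Type 0 system.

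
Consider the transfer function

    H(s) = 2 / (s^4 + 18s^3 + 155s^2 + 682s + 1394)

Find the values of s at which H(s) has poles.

The poles are the roots of the denominator s^4 + 18s^3 + 155s^2 + 682s + 1394 = 0.
No real roots exist; factor into two real quadratics: (s^2 + 8s + 41)(s^2 + 10s + 34) = 0.
Each quadratic gives a conjugate pair via the quadratic formula.

s = -4 + 5j, -4 - 5j, -5 + 3j, -5 - 3j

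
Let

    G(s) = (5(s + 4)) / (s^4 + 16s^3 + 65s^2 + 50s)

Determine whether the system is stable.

The denominator s^4 + 16s^3 + 65s^2 + 50s factors as s(s + 10)(s + 5)(s + 1), giving poles at s = 0, -10, -5, -1.
Since the simple pole(s) at s = 0 lie on the jω-axis with none in the right half-plane, the system is marginally stable.

marginally stable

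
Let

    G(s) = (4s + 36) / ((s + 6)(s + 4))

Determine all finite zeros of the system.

Set the numerator to zero: 4s + 36 = 0, i.e. 4·(s + 9) = 0.
So s = -9.

s = -9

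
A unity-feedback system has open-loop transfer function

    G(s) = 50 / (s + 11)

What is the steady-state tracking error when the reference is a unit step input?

e_ss = 0.1803

G(s) has no poles at the origin.
This is a Type 0 system. Kp = lim_{s→0} G(s) = 50/11.
e_ss = 1/(1 + Kp) = 1/(1 + 50/11) = 11/61 ≈ 0.1803.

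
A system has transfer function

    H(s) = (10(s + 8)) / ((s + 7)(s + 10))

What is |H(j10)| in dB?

|H(j10)|_dB ≈ -2.59 dB

Substitute s = j10: numerator = 80 + j100, denominator = -30 + j170.
|H(j10)| = |80 + j100| / |-30 + j170| = 128.06 / 172.63 ≈ 0.7418.
In decibels: 20·log₁₀(0.7418) ≈ -2.59 dB.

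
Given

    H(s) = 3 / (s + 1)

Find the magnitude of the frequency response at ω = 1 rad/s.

Substitute s = j1: numerator = 3, denominator = 1 + j1.
|H(j1)| = |3| / |1 + j1| = 3 / 1.4142 ≈ 2.121.

|H(j1)| ≈ 2.121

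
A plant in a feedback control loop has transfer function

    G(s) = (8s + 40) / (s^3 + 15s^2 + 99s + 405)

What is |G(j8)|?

|G(j8)| ≈ 0.1214

Substitute s = j8: numerator = 40 + j64, denominator = -555 + j280.
|G(j8)| = |40 + j64| / |-555 + j280| = 75.472 / 621.63 ≈ 0.1214.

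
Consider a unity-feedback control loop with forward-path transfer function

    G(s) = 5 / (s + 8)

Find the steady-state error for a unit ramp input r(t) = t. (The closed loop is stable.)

e_ss = ∞

G(s) has no poles at the origin.
This is a Type 0 system; Kv = lim_{s→0} s·G(s) = 0, so the steady-state error for a ramp input is infinite.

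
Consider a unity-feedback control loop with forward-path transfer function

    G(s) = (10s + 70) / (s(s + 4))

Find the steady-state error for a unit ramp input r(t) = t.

e_ss = 0.05714

G(s) has one pole at the origin.
This is a Type 1 system. Kv = lim_{s→0} s·G(s) = 70/4 = 35/2.
e_ss = 1/Kv = 1/(35/2) = 2/35 ≈ 0.05714.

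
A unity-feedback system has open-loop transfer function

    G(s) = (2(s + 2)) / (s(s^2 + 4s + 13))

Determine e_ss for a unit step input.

e_ss = 0

G(s) has one pole at the origin.
This is a Type 1 system; for a step input the steady-state error is zero.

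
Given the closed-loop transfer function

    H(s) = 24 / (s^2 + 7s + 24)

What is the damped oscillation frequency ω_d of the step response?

Comparing s^2 + 7s + 24 to s^2 + 2ζωₙs + ωₙ²: ωₙ = √24 ≈ 4.899 rad/s and ζ = 7/(2·√24) ≈ 0.7144.
ζωₙ = 7/2 = 3.5, so ω_d = ωₙ√(1−ζ²) = √(ωₙ² − (ζωₙ)²) = √(24 − 3.5²) = √11.75 ≈ 3.428 rad/s.

ω_d ≈ 3.428 rad/s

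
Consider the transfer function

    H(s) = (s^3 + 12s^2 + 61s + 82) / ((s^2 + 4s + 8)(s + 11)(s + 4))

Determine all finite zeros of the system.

Set the numerator to zero: s^3 + 12s^2 + 61s + 82 = 0.
Factoring: (s^2 + 10s + 41)(s + 2) = 0.

s = -5 ± 4j, -2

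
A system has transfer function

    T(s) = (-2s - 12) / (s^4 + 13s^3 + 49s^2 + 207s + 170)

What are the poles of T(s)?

The poles are the roots of the denominator s^4 + 13s^3 + 49s^2 + 207s + 170 = 0.
Trying s = -1: the polynomial evaluates to 0, so (s + 1) is a factor.
Dividing out leaves s^3 + 12s^2 + 37s + 170 = 0.
This factors further as (s^2 + 2s + 17)(s + 10) = 0.

s = -1 ± 4j, -1, -10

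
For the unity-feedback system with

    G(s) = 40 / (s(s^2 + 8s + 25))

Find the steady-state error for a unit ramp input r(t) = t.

e_ss = 0.6250

G(s) has one pole at the origin.
This is a Type 1 system. Kv = lim_{s→0} s·G(s) = 40/25 = 8/5.
e_ss = 1/Kv = 1/(8/5) = 5/8 ≈ 0.6250.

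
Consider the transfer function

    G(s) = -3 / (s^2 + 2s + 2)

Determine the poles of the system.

The poles are the roots of the denominator s^2 + 2s + 2 = 0.
Using the quadratic formula: s = (-2 ± √(-4))/2 = -1 ± 1j.

s = -1 ± j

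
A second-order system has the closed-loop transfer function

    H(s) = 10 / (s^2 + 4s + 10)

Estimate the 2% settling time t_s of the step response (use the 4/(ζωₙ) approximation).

t_s ≈ 2 s

Comparing s^2 + 4s + 10 to s^2 + 2ζωₙs + ωₙ²: ωₙ = √10 ≈ 3.162 rad/s and ζ = 4/(2·√10) ≈ 0.6325.
ζωₙ = 4/2 = 2, so t_s ≈ 4/(ζωₙ) = 4/2 = 2 s.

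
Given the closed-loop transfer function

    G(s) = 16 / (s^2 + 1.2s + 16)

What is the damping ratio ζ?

Compare the denominator to the standard form s^2 + 2ζωₙs + ωₙ².
ωₙ² = 16, so ωₙ = 4 rad/s.
2ζωₙ = 1.2, so ζ = 1.2/(2·4) = 0.15.

ζ = 0.15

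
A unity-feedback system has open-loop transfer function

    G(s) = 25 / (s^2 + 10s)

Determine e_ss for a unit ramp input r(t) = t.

G(s) has one pole at the origin.
This is a Type 1 system. Kv = lim_{s→0} s·G(s) = 25/10 = 5/2.
e_ss = 1/Kv = 1/(5/2) = 2/5 ≈ 0.4000.

e_ss = 0.4000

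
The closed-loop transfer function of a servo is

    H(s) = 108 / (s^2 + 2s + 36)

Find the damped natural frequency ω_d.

Comparing s^2 + 2s + 36 to s^2 + 2ζωₙs + ωₙ²: ωₙ = 6 rad/s and ζ = 2/(2·6) ≈ 0.1667.
ζωₙ = 2/2 = 1, so ω_d = ωₙ√(1−ζ²) = √(ωₙ² − (ζωₙ)²) = √(36 − 1²) = √35 ≈ 5.916 rad/s.

ω_d ≈ 5.916 rad/s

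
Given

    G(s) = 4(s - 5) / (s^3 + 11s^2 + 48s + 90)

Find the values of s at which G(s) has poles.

s = -3 ± 3j, -5

The poles are the roots of the denominator s^3 + 11s^2 + 48s + 90 = 0.
Trying s = -5: the polynomial evaluates to 0, so (s + 5) is a factor.
Dividing out leaves s^2 + 6s + 18 = 0.
The quadratic formula then gives s = -3 ± 3j.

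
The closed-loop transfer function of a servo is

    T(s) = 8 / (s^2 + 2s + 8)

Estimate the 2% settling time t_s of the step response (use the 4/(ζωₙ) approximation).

Comparing s^2 + 2s + 8 to s^2 + 2ζωₙs + ωₙ²: ωₙ = √8 ≈ 2.828 rad/s and ζ = 2/(2·√8) ≈ 0.3536.
ζωₙ = 2/2 = 1, so t_s ≈ 4/(ζωₙ) = 4/1 = 4 s.

t_s ≈ 4 s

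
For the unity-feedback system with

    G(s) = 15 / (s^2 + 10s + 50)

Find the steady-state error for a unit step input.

G(s) has no poles at the origin.
This is a Type 0 system. Kp = lim_{s→0} G(s) = 15/50 = 3/10.
e_ss = 1/(1 + Kp) = 1/(1 + 3/10) = 10/13 ≈ 0.7692.

e_ss = 0.7692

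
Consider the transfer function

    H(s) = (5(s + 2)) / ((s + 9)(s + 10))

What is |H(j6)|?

|H(j6)| ≈ 0.2507

Substitute s = j6: numerator = 10 + j30, denominator = 54 + j114.
|H(j6)| = |10 + j30| / |54 + j114| = 31.623 / 126.14 ≈ 0.2507.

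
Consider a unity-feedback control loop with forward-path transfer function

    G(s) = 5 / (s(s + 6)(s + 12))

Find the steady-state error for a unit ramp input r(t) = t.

e_ss = 14.40

G(s) has one pole at the origin.
This is a Type 1 system. Kv = lim_{s→0} s·G(s) = 5/72.
e_ss = 1/Kv = 1/(5/72) = 72/5 ≈ 14.40.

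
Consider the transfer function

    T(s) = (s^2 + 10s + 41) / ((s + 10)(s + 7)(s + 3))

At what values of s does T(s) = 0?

s = -5 + 4j, -5 - 4j

Set the numerator to zero: s^2 + 10s + 41 = 0.
Factoring: (s^2 + 10s + 41) = 0.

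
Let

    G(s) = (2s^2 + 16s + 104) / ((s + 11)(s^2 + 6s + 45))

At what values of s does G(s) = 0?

Set the numerator to zero: 2s^2 + 16s + 104 = 0, i.e. 2·(s^2 + 8s + 52) = 0.
Factoring: (s^2 + 8s + 52) = 0.

s = -4 + 6j, -4 - 6j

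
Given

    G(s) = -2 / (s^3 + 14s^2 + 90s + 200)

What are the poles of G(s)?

The poles are the roots of the denominator s^3 + 14s^2 + 90s + 200 = 0.
Trying s = -4: the polynomial evaluates to 0, so (s + 4) is a factor.
Dividing out leaves s^2 + 10s + 50 = 0.
The quadratic formula then gives s = -5 ± 5j.

s = -5 ± 5j, -4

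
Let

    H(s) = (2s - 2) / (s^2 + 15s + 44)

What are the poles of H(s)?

s = -11, -4

The poles are the roots of the denominator s^2 + 15s + 44 = 0.
Factoring: (s + 11)(s + 4) = 0, so s = -11 and s = -4.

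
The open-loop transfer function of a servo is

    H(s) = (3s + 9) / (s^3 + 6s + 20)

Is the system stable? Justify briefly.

The denominator s^3 + 6s + 20 factors as (s + 2)(s^2 - 2s + 10), giving poles at s = -2, 1 ± 3j.
Since the pole(s) at s = 1 ± 3j lie in the right half-plane, the system is unstable.

unstable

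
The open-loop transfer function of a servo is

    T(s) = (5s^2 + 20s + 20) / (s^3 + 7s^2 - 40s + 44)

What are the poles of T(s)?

s = 2, 2, -11

The poles are the roots of the denominator s^3 + 7s^2 - 40s + 44 = 0.
Trying s = 2: the polynomial evaluates to 0, so (s - 2) is a factor.
Dividing out leaves s^2 + 9s - 22 = 0.
Factoring the quadratic: (s - 2)(s + 11) = 0.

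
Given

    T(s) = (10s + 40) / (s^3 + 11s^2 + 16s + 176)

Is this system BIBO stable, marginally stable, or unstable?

marginally stable

The denominator s^3 + 11s^2 + 16s + 176 factors as (s^2 + 16)(s + 11), giving poles at s = 4j, -4j, -11.
Since the simple pole(s) at s = ±4j lie on the jω-axis with none in the right half-plane, the system is marginally stable.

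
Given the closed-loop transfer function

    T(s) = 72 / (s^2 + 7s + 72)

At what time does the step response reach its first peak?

t_p ≈ 0.4064 s

Comparing s^2 + 7s + 72 to s^2 + 2ζωₙs + ωₙ²: ωₙ = √72 ≈ 8.485 rad/s and ζ = 7/(2·√72) ≈ 0.4125.
ζωₙ = 7/2 = 3.5, so ω_d = ωₙ√(1−ζ²) = √(ωₙ² − (ζωₙ)²) = √(72 − 3.5²) = √59.75 ≈ 7.730 rad/s.
t_p = π/ω_d = π/7.730 ≈ 0.4064 s.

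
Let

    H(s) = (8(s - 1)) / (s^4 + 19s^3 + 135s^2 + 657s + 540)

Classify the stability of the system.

The denominator s^4 + 19s^3 + 135s^2 + 657s + 540 factors as (s^2 + 6s + 45)(s + 12)(s + 1), giving poles at s = -3 + 6j, -3 - 6j, -12, -1.
Since all poles lie strictly in the left half-plane, the system is stable.

stable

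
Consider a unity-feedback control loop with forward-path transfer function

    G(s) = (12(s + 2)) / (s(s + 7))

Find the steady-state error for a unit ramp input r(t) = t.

e_ss = 0.2917

G(s) has one pole at the origin.
This is a Type 1 system. Kv = lim_{s→0} s·G(s) = 24/7.
e_ss = 1/Kv = 1/(24/7) = 7/24 ≈ 0.2917.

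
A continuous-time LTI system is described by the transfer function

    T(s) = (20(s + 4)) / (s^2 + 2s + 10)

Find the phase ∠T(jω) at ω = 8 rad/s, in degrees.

∠T(j8) ≈ -100.1°

At s = j8: numerator = 80 + j160, denominator = -54 + j16.
∠T = ∠num − ∠den = 63.435° − (163.50°) = -100.1°.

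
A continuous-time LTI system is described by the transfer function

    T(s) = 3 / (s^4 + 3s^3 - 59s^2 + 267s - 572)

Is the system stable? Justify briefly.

The denominator s^4 + 3s^3 - 59s^2 + 267s - 572 factors as (s + 11)(s^2 - 4s + 13)(s - 4), giving poles at s = -11, 2 + 3j, 2 - 3j, 4.
Since the pole(s) at s = 2 + 3j, 2 - 3j, 4 lie in the right half-plane, the system is unstable.

unstable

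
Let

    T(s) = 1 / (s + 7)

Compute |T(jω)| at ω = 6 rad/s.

Substitute s = j6: numerator = 1, denominator = 7 + j6.
|T(j6)| = |1| / |7 + j6| = 1 / 9.2195 ≈ 0.1085.

|T(j6)| ≈ 0.1085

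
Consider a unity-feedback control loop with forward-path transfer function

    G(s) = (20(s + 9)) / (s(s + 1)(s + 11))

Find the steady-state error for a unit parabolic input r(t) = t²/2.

G(s) has one pole at the origin.
This is a Type 1 system; Ka = lim_{s→0} s^2·G(s) = 0, so the steady-state error for a parabola input is infinite.

e_ss = ∞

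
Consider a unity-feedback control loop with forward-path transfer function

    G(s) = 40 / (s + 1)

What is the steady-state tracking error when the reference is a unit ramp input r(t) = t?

e_ss = ∞

G(s) has no poles at the origin.
This is a Type 0 system; Kv = lim_{s→0} s·G(s) = 0, so the steady-state error for a ramp input is infinite.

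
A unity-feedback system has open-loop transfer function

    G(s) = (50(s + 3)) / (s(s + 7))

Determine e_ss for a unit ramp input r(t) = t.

e_ss = 0.04667

G(s) has one pole at the origin.
This is a Type 1 system. Kv = lim_{s→0} s·G(s) = 150/7.
e_ss = 1/Kv = 1/(150/7) = 7/150 ≈ 0.04667.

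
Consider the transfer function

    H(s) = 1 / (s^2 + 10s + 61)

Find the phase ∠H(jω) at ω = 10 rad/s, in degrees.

∠H(j10) ≈ -111.3°

At s = j10: numerator = 1, denominator = -39 + j100.
∠H = ∠num − ∠den = 0° − (111.31°) = -111.3°.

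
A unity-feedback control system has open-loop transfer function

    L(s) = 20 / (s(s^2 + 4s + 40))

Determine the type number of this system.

Type 1

The denominator has 1 factor of s at the origin (free integrator), so this is a Type 1 system.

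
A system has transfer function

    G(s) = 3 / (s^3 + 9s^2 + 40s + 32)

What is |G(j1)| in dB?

Substitute s = j1: numerator = 3, denominator = 23 + j39.
|G(j1)| = |3| / |23 + j39| = 3 / 45.277 ≈ 0.06626.
In decibels: 20·log₁₀(0.06626) ≈ -23.6 dB.

|G(j1)|_dB ≈ -23.6 dB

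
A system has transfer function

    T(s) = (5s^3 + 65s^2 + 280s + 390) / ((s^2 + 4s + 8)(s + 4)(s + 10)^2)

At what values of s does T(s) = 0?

Set the numerator to zero: 5s^3 + 65s^2 + 280s + 390 = 0, i.e. 5·(s^3 + 13s^2 + 56s + 78) = 0.
Factoring: (s + 3)(s^2 + 10s + 26) = 0.

s = -3, -5 ± j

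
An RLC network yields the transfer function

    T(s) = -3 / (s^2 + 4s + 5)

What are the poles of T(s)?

The poles are the roots of the denominator s^2 + 4s + 5 = 0.
Using the quadratic formula: s = (-4 ± √(-4))/2 = -2 ± 1j.

s = -2 + j, -2 - j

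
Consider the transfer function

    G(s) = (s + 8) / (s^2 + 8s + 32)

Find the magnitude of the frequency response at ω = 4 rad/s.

Substitute s = j4: numerator = 8 + j4, denominator = 16 + j32.
|G(j4)| = |8 + j4| / |16 + j32| = 8.9443 / 35.777 = 0.2500.

|G(j4)| = 0.2500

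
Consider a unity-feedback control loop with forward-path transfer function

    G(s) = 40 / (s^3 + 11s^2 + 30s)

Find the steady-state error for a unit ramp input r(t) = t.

e_ss = 0.7500

G(s) has one pole at the origin.
This is a Type 1 system. Kv = lim_{s→0} s·G(s) = 40/30 = 4/3.
e_ss = 1/Kv = 1/(4/3) = 3/4 ≈ 0.7500.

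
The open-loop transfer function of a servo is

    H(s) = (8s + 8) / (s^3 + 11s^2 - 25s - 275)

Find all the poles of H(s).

The poles are the roots of the denominator s^3 + 11s^2 - 25s - 275 = 0.
Trying s = -11: the polynomial evaluates to 0, so (s + 11) is a factor.
Dividing out leaves s^2 - 25 = 0.
Factoring the quadratic: (s + 5)(s - 5) = 0.

s = -11, -5, 5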